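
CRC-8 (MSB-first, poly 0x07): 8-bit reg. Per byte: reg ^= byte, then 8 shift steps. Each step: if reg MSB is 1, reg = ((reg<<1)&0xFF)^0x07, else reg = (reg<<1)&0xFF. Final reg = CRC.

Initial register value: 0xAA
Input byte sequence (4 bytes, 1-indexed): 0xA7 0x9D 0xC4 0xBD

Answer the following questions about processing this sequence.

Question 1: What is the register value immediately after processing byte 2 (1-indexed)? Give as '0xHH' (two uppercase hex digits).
After byte 1 (0xA7): reg=0x23
After byte 2 (0x9D): reg=0x33

Answer: 0x33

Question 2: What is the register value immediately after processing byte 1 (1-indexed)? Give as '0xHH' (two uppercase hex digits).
After byte 1 (0xA7): reg=0x23

Answer: 0x23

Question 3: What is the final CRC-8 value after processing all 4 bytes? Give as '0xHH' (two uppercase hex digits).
Answer: 0x45

Derivation:
After byte 1 (0xA7): reg=0x23
After byte 2 (0x9D): reg=0x33
After byte 3 (0xC4): reg=0xCB
After byte 4 (0xBD): reg=0x45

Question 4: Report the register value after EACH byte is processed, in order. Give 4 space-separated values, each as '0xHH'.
0x23 0x33 0xCB 0x45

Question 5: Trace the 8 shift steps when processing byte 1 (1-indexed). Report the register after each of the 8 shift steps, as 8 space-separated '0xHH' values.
Answer: 0x1A 0x34 0x68 0xD0 0xA7 0x49 0x92 0x23

Derivation:
Register before byte 1: 0xAA
After XOR with byte 0xA7: 0x0D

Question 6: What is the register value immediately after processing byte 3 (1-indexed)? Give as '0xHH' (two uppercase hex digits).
After byte 1 (0xA7): reg=0x23
After byte 2 (0x9D): reg=0x33
After byte 3 (0xC4): reg=0xCB

Answer: 0xCB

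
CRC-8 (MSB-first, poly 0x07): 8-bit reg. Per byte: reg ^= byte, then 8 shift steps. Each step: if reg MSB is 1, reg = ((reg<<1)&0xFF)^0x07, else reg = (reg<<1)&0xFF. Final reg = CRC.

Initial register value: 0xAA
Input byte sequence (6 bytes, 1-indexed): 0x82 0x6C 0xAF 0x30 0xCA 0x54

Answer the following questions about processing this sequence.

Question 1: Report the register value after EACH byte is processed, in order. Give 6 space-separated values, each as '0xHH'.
0xD8 0x05 0x5F 0x0A 0x4E 0x46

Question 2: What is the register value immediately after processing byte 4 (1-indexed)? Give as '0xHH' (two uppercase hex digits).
After byte 1 (0x82): reg=0xD8
After byte 2 (0x6C): reg=0x05
After byte 3 (0xAF): reg=0x5F
After byte 4 (0x30): reg=0x0A

Answer: 0x0A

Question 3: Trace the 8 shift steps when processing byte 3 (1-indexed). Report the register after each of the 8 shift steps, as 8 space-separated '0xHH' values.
After byte 1 (0x82): reg=0xD8
After byte 2 (0x6C): reg=0x05
Register before byte 3: 0x05
After XOR with byte 0xAF: 0xAA

Answer: 0x53 0xA6 0x4B 0x96 0x2B 0x56 0xAC 0x5F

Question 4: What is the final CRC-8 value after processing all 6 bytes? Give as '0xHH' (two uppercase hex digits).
Answer: 0x46

Derivation:
After byte 1 (0x82): reg=0xD8
After byte 2 (0x6C): reg=0x05
After byte 3 (0xAF): reg=0x5F
After byte 4 (0x30): reg=0x0A
After byte 5 (0xCA): reg=0x4E
After byte 6 (0x54): reg=0x46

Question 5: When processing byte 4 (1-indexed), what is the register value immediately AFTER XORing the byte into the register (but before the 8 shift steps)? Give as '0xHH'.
Answer: 0x6F

Derivation:
Register before byte 4: 0x5F
Byte 4: 0x30
0x5F XOR 0x30 = 0x6F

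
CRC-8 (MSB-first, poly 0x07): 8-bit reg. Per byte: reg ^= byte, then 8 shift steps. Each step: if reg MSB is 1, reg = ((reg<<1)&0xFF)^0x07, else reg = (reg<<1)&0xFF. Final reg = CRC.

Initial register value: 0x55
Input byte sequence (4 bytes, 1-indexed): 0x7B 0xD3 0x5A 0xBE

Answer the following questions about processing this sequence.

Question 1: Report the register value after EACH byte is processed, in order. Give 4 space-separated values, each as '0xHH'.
0xCA 0x4F 0x6B 0x25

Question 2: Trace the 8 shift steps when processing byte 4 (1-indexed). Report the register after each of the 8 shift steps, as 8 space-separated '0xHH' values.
Answer: 0xAD 0x5D 0xBA 0x73 0xE6 0xCB 0x91 0x25

Derivation:
After byte 1 (0x7B): reg=0xCA
After byte 2 (0xD3): reg=0x4F
After byte 3 (0x5A): reg=0x6B
Register before byte 4: 0x6B
After XOR with byte 0xBE: 0xD5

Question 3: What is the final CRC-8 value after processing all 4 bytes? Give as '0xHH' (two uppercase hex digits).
Answer: 0x25

Derivation:
After byte 1 (0x7B): reg=0xCA
After byte 2 (0xD3): reg=0x4F
After byte 3 (0x5A): reg=0x6B
After byte 4 (0xBE): reg=0x25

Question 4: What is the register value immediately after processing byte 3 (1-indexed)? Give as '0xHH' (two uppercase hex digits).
Answer: 0x6B

Derivation:
After byte 1 (0x7B): reg=0xCA
After byte 2 (0xD3): reg=0x4F
After byte 3 (0x5A): reg=0x6B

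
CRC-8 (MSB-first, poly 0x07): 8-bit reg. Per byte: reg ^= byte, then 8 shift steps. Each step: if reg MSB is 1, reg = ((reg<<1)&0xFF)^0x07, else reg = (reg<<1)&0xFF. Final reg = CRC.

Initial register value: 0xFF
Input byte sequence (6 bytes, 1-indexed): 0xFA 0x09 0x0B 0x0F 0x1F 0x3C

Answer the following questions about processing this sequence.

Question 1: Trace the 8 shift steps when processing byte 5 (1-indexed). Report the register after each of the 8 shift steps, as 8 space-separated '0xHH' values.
Answer: 0xA5 0x4D 0x9A 0x33 0x66 0xCC 0x9F 0x39

Derivation:
After byte 1 (0xFA): reg=0x1B
After byte 2 (0x09): reg=0x7E
After byte 3 (0x0B): reg=0x4C
After byte 4 (0x0F): reg=0xCE
Register before byte 5: 0xCE
After XOR with byte 0x1F: 0xD1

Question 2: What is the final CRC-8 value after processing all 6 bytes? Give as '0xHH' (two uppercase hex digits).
After byte 1 (0xFA): reg=0x1B
After byte 2 (0x09): reg=0x7E
After byte 3 (0x0B): reg=0x4C
After byte 4 (0x0F): reg=0xCE
After byte 5 (0x1F): reg=0x39
After byte 6 (0x3C): reg=0x1B

Answer: 0x1B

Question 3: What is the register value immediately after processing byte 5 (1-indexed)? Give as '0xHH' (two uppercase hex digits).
After byte 1 (0xFA): reg=0x1B
After byte 2 (0x09): reg=0x7E
After byte 3 (0x0B): reg=0x4C
After byte 4 (0x0F): reg=0xCE
After byte 5 (0x1F): reg=0x39

Answer: 0x39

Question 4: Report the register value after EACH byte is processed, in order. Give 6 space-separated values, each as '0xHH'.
0x1B 0x7E 0x4C 0xCE 0x39 0x1B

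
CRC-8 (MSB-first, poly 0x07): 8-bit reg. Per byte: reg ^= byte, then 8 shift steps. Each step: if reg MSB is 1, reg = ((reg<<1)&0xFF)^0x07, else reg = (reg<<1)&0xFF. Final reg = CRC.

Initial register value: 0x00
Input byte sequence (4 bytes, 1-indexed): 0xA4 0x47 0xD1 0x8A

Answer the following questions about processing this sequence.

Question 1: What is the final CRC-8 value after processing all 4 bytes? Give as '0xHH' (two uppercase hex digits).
After byte 1 (0xA4): reg=0x75
After byte 2 (0x47): reg=0x9E
After byte 3 (0xD1): reg=0xEA
After byte 4 (0x8A): reg=0x27

Answer: 0x27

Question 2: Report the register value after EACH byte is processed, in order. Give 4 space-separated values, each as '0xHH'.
0x75 0x9E 0xEA 0x27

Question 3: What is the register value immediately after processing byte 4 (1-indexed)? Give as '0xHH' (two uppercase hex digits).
After byte 1 (0xA4): reg=0x75
After byte 2 (0x47): reg=0x9E
After byte 3 (0xD1): reg=0xEA
After byte 4 (0x8A): reg=0x27

Answer: 0x27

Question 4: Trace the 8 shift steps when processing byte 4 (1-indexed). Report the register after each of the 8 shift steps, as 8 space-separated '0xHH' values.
Answer: 0xC0 0x87 0x09 0x12 0x24 0x48 0x90 0x27

Derivation:
After byte 1 (0xA4): reg=0x75
After byte 2 (0x47): reg=0x9E
After byte 3 (0xD1): reg=0xEA
Register before byte 4: 0xEA
After XOR with byte 0x8A: 0x60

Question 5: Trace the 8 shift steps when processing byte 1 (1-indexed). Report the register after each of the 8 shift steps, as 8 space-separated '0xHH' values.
Register before byte 1: 0x00
After XOR with byte 0xA4: 0xA4

Answer: 0x4F 0x9E 0x3B 0x76 0xEC 0xDF 0xB9 0x75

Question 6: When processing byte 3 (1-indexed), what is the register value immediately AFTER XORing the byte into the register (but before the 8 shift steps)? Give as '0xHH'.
Answer: 0x4F

Derivation:
Register before byte 3: 0x9E
Byte 3: 0xD1
0x9E XOR 0xD1 = 0x4F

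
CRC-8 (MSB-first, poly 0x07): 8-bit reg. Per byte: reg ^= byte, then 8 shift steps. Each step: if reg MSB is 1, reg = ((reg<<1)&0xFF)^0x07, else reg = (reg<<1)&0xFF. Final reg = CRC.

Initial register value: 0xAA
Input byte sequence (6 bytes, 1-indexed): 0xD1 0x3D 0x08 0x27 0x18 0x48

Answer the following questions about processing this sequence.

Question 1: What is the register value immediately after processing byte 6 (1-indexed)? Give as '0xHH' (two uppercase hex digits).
Answer: 0xA0

Derivation:
After byte 1 (0xD1): reg=0x66
After byte 2 (0x3D): reg=0x86
After byte 3 (0x08): reg=0xA3
After byte 4 (0x27): reg=0x95
After byte 5 (0x18): reg=0xAA
After byte 6 (0x48): reg=0xA0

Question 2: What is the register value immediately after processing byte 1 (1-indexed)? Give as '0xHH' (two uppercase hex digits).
After byte 1 (0xD1): reg=0x66

Answer: 0x66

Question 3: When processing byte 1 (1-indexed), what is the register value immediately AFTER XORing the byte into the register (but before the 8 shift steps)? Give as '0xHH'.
Answer: 0x7B

Derivation:
Register before byte 1: 0xAA
Byte 1: 0xD1
0xAA XOR 0xD1 = 0x7B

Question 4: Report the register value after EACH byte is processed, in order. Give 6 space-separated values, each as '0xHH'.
0x66 0x86 0xA3 0x95 0xAA 0xA0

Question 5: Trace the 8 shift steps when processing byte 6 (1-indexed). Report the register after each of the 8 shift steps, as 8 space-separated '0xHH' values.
After byte 1 (0xD1): reg=0x66
After byte 2 (0x3D): reg=0x86
After byte 3 (0x08): reg=0xA3
After byte 4 (0x27): reg=0x95
After byte 5 (0x18): reg=0xAA
Register before byte 6: 0xAA
After XOR with byte 0x48: 0xE2

Answer: 0xC3 0x81 0x05 0x0A 0x14 0x28 0x50 0xA0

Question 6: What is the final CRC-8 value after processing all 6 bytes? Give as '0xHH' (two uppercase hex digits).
Answer: 0xA0

Derivation:
After byte 1 (0xD1): reg=0x66
After byte 2 (0x3D): reg=0x86
After byte 3 (0x08): reg=0xA3
After byte 4 (0x27): reg=0x95
After byte 5 (0x18): reg=0xAA
After byte 6 (0x48): reg=0xA0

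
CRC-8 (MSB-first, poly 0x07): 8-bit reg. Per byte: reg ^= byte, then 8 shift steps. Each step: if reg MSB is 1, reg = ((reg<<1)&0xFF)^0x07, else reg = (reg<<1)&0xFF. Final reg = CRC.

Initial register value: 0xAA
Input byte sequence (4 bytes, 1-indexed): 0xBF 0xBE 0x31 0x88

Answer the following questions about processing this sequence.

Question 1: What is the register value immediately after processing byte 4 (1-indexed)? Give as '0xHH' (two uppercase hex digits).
Answer: 0xB2

Derivation:
After byte 1 (0xBF): reg=0x6B
After byte 2 (0xBE): reg=0x25
After byte 3 (0x31): reg=0x6C
After byte 4 (0x88): reg=0xB2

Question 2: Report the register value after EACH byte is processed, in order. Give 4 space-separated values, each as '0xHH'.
0x6B 0x25 0x6C 0xB2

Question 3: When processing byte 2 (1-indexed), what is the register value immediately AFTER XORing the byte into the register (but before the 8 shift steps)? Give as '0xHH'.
Register before byte 2: 0x6B
Byte 2: 0xBE
0x6B XOR 0xBE = 0xD5

Answer: 0xD5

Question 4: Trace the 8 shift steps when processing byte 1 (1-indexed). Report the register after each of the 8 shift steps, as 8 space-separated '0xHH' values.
Register before byte 1: 0xAA
After XOR with byte 0xBF: 0x15

Answer: 0x2A 0x54 0xA8 0x57 0xAE 0x5B 0xB6 0x6B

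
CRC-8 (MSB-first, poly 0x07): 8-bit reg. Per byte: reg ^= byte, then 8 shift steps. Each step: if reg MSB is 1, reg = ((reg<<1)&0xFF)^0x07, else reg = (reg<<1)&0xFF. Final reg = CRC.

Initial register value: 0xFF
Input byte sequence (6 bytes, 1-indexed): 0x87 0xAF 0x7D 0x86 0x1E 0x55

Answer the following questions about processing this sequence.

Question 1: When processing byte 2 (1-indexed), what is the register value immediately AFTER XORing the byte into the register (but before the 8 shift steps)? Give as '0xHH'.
Answer: 0xC0

Derivation:
Register before byte 2: 0x6F
Byte 2: 0xAF
0x6F XOR 0xAF = 0xC0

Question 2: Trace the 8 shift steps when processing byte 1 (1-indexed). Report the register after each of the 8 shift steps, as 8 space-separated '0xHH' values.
Register before byte 1: 0xFF
After XOR with byte 0x87: 0x78

Answer: 0xF0 0xE7 0xC9 0x95 0x2D 0x5A 0xB4 0x6F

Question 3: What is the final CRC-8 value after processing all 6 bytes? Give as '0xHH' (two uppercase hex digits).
Answer: 0xC8

Derivation:
After byte 1 (0x87): reg=0x6F
After byte 2 (0xAF): reg=0x4E
After byte 3 (0x7D): reg=0x99
After byte 4 (0x86): reg=0x5D
After byte 5 (0x1E): reg=0xCE
After byte 6 (0x55): reg=0xC8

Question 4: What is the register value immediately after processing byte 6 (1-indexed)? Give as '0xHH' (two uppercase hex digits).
After byte 1 (0x87): reg=0x6F
After byte 2 (0xAF): reg=0x4E
After byte 3 (0x7D): reg=0x99
After byte 4 (0x86): reg=0x5D
After byte 5 (0x1E): reg=0xCE
After byte 6 (0x55): reg=0xC8

Answer: 0xC8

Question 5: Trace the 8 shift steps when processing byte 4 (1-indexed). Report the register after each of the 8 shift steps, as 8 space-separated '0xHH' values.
After byte 1 (0x87): reg=0x6F
After byte 2 (0xAF): reg=0x4E
After byte 3 (0x7D): reg=0x99
Register before byte 4: 0x99
After XOR with byte 0x86: 0x1F

Answer: 0x3E 0x7C 0xF8 0xF7 0xE9 0xD5 0xAD 0x5D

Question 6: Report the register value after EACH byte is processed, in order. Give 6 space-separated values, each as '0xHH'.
0x6F 0x4E 0x99 0x5D 0xCE 0xC8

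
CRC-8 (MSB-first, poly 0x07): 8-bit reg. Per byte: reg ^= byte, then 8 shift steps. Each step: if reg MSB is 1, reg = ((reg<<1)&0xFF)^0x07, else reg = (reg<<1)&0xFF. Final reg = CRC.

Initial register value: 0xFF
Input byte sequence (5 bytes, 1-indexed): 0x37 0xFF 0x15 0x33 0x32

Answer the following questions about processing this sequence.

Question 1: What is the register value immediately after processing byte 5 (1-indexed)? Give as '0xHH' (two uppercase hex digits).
After byte 1 (0x37): reg=0x76
After byte 2 (0xFF): reg=0xB6
After byte 3 (0x15): reg=0x60
After byte 4 (0x33): reg=0xBE
After byte 5 (0x32): reg=0xAD

Answer: 0xAD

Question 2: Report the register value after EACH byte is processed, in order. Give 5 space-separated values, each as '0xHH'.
0x76 0xB6 0x60 0xBE 0xAD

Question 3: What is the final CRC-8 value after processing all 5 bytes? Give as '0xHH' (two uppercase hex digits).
After byte 1 (0x37): reg=0x76
After byte 2 (0xFF): reg=0xB6
After byte 3 (0x15): reg=0x60
After byte 4 (0x33): reg=0xBE
After byte 5 (0x32): reg=0xAD

Answer: 0xAD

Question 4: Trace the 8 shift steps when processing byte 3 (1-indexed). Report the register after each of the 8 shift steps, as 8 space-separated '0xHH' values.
After byte 1 (0x37): reg=0x76
After byte 2 (0xFF): reg=0xB6
Register before byte 3: 0xB6
After XOR with byte 0x15: 0xA3

Answer: 0x41 0x82 0x03 0x06 0x0C 0x18 0x30 0x60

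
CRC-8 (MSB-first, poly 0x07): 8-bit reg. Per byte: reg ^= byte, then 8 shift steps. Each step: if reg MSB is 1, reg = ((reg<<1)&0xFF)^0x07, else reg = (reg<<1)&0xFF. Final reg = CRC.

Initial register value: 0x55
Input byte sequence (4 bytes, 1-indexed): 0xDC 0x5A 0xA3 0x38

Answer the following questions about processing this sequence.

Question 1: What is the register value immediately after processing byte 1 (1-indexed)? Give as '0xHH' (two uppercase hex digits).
Answer: 0xB6

Derivation:
After byte 1 (0xDC): reg=0xB6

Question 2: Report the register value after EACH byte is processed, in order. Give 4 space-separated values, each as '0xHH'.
0xB6 0x8A 0xDF 0xBB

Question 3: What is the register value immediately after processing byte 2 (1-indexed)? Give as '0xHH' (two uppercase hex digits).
Answer: 0x8A

Derivation:
After byte 1 (0xDC): reg=0xB6
After byte 2 (0x5A): reg=0x8A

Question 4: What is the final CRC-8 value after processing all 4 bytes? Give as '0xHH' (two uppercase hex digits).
After byte 1 (0xDC): reg=0xB6
After byte 2 (0x5A): reg=0x8A
After byte 3 (0xA3): reg=0xDF
After byte 4 (0x38): reg=0xBB

Answer: 0xBB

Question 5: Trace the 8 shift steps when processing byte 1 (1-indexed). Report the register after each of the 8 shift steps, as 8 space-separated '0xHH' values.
Register before byte 1: 0x55
After XOR with byte 0xDC: 0x89

Answer: 0x15 0x2A 0x54 0xA8 0x57 0xAE 0x5B 0xB6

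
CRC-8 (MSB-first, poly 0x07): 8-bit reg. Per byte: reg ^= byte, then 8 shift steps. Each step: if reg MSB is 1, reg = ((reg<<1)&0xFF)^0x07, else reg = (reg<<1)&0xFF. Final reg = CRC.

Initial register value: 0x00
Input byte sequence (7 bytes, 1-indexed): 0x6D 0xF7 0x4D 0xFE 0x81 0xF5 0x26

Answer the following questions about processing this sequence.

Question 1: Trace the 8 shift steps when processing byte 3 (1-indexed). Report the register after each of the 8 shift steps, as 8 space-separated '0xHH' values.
Answer: 0x33 0x66 0xCC 0x9F 0x39 0x72 0xE4 0xCF

Derivation:
After byte 1 (0x6D): reg=0x04
After byte 2 (0xF7): reg=0xD7
Register before byte 3: 0xD7
After XOR with byte 0x4D: 0x9A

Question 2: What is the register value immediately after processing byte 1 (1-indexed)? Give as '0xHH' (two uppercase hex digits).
Answer: 0x04

Derivation:
After byte 1 (0x6D): reg=0x04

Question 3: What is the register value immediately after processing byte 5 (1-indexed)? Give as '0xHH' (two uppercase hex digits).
After byte 1 (0x6D): reg=0x04
After byte 2 (0xF7): reg=0xD7
After byte 3 (0x4D): reg=0xCF
After byte 4 (0xFE): reg=0x97
After byte 5 (0x81): reg=0x62

Answer: 0x62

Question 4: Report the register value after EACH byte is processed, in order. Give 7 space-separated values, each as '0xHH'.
0x04 0xD7 0xCF 0x97 0x62 0xEC 0x78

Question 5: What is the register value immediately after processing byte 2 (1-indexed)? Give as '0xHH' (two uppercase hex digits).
After byte 1 (0x6D): reg=0x04
After byte 2 (0xF7): reg=0xD7

Answer: 0xD7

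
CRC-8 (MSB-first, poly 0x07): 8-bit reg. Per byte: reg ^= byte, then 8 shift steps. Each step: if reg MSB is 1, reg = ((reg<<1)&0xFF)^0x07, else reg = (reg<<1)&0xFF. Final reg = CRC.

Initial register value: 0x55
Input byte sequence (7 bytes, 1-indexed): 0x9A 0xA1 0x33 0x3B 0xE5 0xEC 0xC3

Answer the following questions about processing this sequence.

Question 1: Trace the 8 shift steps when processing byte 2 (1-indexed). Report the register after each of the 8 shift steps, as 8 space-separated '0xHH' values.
After byte 1 (0x9A): reg=0x63
Register before byte 2: 0x63
After XOR with byte 0xA1: 0xC2

Answer: 0x83 0x01 0x02 0x04 0x08 0x10 0x20 0x40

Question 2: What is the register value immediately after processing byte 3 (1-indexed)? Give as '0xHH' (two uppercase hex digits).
Answer: 0x5E

Derivation:
After byte 1 (0x9A): reg=0x63
After byte 2 (0xA1): reg=0x40
After byte 3 (0x33): reg=0x5E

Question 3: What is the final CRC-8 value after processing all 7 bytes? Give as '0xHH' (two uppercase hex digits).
Answer: 0xED

Derivation:
After byte 1 (0x9A): reg=0x63
After byte 2 (0xA1): reg=0x40
After byte 3 (0x33): reg=0x5E
After byte 4 (0x3B): reg=0x3C
After byte 5 (0xE5): reg=0x01
After byte 6 (0xEC): reg=0x8D
After byte 7 (0xC3): reg=0xED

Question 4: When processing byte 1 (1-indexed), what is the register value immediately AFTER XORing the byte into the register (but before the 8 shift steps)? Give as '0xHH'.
Answer: 0xCF

Derivation:
Register before byte 1: 0x55
Byte 1: 0x9A
0x55 XOR 0x9A = 0xCF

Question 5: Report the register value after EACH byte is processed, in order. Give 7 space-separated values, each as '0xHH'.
0x63 0x40 0x5E 0x3C 0x01 0x8D 0xED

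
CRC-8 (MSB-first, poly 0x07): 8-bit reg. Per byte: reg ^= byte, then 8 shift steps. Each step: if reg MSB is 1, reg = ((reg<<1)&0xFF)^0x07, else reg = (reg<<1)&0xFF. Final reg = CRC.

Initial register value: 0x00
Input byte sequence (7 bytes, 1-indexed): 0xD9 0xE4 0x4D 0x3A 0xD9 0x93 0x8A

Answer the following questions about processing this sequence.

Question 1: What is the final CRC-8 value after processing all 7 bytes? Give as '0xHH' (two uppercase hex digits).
After byte 1 (0xD9): reg=0x01
After byte 2 (0xE4): reg=0xB5
After byte 3 (0x4D): reg=0xE6
After byte 4 (0x3A): reg=0x1A
After byte 5 (0xD9): reg=0x47
After byte 6 (0x93): reg=0x22
After byte 7 (0x8A): reg=0x51

Answer: 0x51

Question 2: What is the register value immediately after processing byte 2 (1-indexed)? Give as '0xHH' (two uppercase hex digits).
After byte 1 (0xD9): reg=0x01
After byte 2 (0xE4): reg=0xB5

Answer: 0xB5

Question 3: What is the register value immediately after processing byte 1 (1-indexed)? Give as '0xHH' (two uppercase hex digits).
After byte 1 (0xD9): reg=0x01

Answer: 0x01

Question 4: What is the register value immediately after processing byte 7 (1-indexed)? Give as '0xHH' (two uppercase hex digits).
After byte 1 (0xD9): reg=0x01
After byte 2 (0xE4): reg=0xB5
After byte 3 (0x4D): reg=0xE6
After byte 4 (0x3A): reg=0x1A
After byte 5 (0xD9): reg=0x47
After byte 6 (0x93): reg=0x22
After byte 7 (0x8A): reg=0x51

Answer: 0x51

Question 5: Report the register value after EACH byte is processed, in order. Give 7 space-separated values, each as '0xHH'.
0x01 0xB5 0xE6 0x1A 0x47 0x22 0x51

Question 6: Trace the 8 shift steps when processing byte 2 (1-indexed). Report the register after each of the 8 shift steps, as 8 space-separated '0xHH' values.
Answer: 0xCD 0x9D 0x3D 0x7A 0xF4 0xEF 0xD9 0xB5

Derivation:
After byte 1 (0xD9): reg=0x01
Register before byte 2: 0x01
After XOR with byte 0xE4: 0xE5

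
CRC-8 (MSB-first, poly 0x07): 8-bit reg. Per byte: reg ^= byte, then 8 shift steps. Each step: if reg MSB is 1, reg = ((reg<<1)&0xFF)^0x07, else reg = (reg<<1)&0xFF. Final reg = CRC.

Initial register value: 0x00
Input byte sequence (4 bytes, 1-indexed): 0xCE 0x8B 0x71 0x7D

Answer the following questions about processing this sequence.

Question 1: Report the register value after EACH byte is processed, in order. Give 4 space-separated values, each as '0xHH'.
0x64 0x83 0xD0 0x4A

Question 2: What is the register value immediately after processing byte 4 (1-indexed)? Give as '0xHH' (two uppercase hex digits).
After byte 1 (0xCE): reg=0x64
After byte 2 (0x8B): reg=0x83
After byte 3 (0x71): reg=0xD0
After byte 4 (0x7D): reg=0x4A

Answer: 0x4A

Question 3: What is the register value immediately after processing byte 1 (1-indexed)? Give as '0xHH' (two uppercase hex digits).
Answer: 0x64

Derivation:
After byte 1 (0xCE): reg=0x64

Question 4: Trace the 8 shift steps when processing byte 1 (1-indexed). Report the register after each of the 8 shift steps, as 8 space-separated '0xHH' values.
Answer: 0x9B 0x31 0x62 0xC4 0x8F 0x19 0x32 0x64

Derivation:
Register before byte 1: 0x00
After XOR with byte 0xCE: 0xCE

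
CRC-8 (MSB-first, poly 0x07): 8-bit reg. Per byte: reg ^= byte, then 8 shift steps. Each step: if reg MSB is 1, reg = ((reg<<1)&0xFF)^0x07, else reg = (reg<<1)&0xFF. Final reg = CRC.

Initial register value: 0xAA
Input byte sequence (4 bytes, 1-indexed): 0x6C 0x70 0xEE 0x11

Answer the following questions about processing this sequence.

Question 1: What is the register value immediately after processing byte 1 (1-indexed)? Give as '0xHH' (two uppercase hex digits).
After byte 1 (0x6C): reg=0x5C

Answer: 0x5C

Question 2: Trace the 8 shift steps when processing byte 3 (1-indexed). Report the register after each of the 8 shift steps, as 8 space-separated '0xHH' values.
Answer: 0x54 0xA8 0x57 0xAE 0x5B 0xB6 0x6B 0xD6

Derivation:
After byte 1 (0x6C): reg=0x5C
After byte 2 (0x70): reg=0xC4
Register before byte 3: 0xC4
After XOR with byte 0xEE: 0x2A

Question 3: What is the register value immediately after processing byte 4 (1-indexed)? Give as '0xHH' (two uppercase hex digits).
Answer: 0x5B

Derivation:
After byte 1 (0x6C): reg=0x5C
After byte 2 (0x70): reg=0xC4
After byte 3 (0xEE): reg=0xD6
After byte 4 (0x11): reg=0x5B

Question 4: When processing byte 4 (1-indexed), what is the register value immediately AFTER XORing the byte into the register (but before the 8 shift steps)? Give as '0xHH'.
Answer: 0xC7

Derivation:
Register before byte 4: 0xD6
Byte 4: 0x11
0xD6 XOR 0x11 = 0xC7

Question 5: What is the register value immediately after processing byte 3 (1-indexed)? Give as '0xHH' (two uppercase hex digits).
After byte 1 (0x6C): reg=0x5C
After byte 2 (0x70): reg=0xC4
After byte 3 (0xEE): reg=0xD6

Answer: 0xD6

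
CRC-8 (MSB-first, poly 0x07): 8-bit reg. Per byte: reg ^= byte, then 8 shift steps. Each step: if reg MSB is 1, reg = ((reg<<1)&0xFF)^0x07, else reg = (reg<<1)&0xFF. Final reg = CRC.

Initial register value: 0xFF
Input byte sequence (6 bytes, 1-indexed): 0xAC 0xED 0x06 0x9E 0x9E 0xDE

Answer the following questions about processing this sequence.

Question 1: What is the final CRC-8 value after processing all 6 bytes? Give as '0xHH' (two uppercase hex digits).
Answer: 0x8E

Derivation:
After byte 1 (0xAC): reg=0xBE
After byte 2 (0xED): reg=0xBE
After byte 3 (0x06): reg=0x21
After byte 4 (0x9E): reg=0x34
After byte 5 (0x9E): reg=0x5F
After byte 6 (0xDE): reg=0x8E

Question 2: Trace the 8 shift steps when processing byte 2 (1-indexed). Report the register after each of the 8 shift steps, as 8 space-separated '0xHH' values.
After byte 1 (0xAC): reg=0xBE
Register before byte 2: 0xBE
After XOR with byte 0xED: 0x53

Answer: 0xA6 0x4B 0x96 0x2B 0x56 0xAC 0x5F 0xBE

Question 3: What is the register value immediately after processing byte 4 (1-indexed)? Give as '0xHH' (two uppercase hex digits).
Answer: 0x34

Derivation:
After byte 1 (0xAC): reg=0xBE
After byte 2 (0xED): reg=0xBE
After byte 3 (0x06): reg=0x21
After byte 4 (0x9E): reg=0x34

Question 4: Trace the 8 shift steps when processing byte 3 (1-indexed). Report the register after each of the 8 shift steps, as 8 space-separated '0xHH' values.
Answer: 0x77 0xEE 0xDB 0xB1 0x65 0xCA 0x93 0x21

Derivation:
After byte 1 (0xAC): reg=0xBE
After byte 2 (0xED): reg=0xBE
Register before byte 3: 0xBE
After XOR with byte 0x06: 0xB8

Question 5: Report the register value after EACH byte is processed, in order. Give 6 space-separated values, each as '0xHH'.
0xBE 0xBE 0x21 0x34 0x5F 0x8E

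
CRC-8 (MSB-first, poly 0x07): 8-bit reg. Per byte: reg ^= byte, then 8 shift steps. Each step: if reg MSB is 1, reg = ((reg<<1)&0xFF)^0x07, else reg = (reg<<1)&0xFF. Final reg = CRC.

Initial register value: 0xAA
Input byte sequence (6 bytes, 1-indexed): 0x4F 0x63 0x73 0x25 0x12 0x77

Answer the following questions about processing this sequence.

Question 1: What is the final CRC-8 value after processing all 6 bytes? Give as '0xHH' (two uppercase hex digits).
After byte 1 (0x4F): reg=0xB5
After byte 2 (0x63): reg=0x2C
After byte 3 (0x73): reg=0x9A
After byte 4 (0x25): reg=0x34
After byte 5 (0x12): reg=0xF2
After byte 6 (0x77): reg=0x92

Answer: 0x92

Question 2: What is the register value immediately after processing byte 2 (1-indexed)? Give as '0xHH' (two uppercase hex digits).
After byte 1 (0x4F): reg=0xB5
After byte 2 (0x63): reg=0x2C

Answer: 0x2C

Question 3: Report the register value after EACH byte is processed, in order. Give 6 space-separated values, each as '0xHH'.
0xB5 0x2C 0x9A 0x34 0xF2 0x92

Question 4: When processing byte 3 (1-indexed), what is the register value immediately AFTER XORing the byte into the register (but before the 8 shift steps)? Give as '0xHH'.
Register before byte 3: 0x2C
Byte 3: 0x73
0x2C XOR 0x73 = 0x5F

Answer: 0x5F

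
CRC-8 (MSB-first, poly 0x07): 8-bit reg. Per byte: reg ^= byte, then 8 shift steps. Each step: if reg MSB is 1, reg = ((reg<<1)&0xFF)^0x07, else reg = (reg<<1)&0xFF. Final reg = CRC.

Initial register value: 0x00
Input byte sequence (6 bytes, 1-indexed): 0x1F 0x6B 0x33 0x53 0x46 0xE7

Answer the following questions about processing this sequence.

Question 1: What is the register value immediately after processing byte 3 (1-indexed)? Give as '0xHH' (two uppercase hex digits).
After byte 1 (0x1F): reg=0x5D
After byte 2 (0x6B): reg=0x82
After byte 3 (0x33): reg=0x1E

Answer: 0x1E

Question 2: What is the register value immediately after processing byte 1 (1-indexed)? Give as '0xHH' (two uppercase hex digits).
Answer: 0x5D

Derivation:
After byte 1 (0x1F): reg=0x5D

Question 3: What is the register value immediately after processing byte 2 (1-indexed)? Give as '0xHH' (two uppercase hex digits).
Answer: 0x82

Derivation:
After byte 1 (0x1F): reg=0x5D
After byte 2 (0x6B): reg=0x82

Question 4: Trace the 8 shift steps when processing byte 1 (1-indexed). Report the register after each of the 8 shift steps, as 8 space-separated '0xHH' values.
Register before byte 1: 0x00
After XOR with byte 0x1F: 0x1F

Answer: 0x3E 0x7C 0xF8 0xF7 0xE9 0xD5 0xAD 0x5D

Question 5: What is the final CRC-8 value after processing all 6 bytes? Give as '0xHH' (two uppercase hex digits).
Answer: 0x89

Derivation:
After byte 1 (0x1F): reg=0x5D
After byte 2 (0x6B): reg=0x82
After byte 3 (0x33): reg=0x1E
After byte 4 (0x53): reg=0xE4
After byte 5 (0x46): reg=0x67
After byte 6 (0xE7): reg=0x89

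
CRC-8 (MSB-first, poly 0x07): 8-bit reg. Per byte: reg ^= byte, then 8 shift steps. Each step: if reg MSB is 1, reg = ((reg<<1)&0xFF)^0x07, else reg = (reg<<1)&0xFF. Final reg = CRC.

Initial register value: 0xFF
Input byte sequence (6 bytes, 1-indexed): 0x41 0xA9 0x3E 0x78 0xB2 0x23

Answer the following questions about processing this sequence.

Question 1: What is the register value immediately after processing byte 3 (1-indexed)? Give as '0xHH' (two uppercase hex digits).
After byte 1 (0x41): reg=0x33
After byte 2 (0xA9): reg=0xCF
After byte 3 (0x3E): reg=0xD9

Answer: 0xD9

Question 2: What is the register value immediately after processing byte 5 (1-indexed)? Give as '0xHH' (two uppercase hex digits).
After byte 1 (0x41): reg=0x33
After byte 2 (0xA9): reg=0xCF
After byte 3 (0x3E): reg=0xD9
After byte 4 (0x78): reg=0x6E
After byte 5 (0xB2): reg=0x1A

Answer: 0x1A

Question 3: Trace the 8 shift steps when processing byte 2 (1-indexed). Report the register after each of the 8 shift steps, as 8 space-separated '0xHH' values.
After byte 1 (0x41): reg=0x33
Register before byte 2: 0x33
After XOR with byte 0xA9: 0x9A

Answer: 0x33 0x66 0xCC 0x9F 0x39 0x72 0xE4 0xCF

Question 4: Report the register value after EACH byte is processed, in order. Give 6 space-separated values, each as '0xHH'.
0x33 0xCF 0xD9 0x6E 0x1A 0xAF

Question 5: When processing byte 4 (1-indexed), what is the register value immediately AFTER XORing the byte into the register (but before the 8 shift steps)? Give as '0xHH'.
Answer: 0xA1

Derivation:
Register before byte 4: 0xD9
Byte 4: 0x78
0xD9 XOR 0x78 = 0xA1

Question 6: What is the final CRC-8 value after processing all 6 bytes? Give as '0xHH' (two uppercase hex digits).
Answer: 0xAF

Derivation:
After byte 1 (0x41): reg=0x33
After byte 2 (0xA9): reg=0xCF
After byte 3 (0x3E): reg=0xD9
After byte 4 (0x78): reg=0x6E
After byte 5 (0xB2): reg=0x1A
After byte 6 (0x23): reg=0xAF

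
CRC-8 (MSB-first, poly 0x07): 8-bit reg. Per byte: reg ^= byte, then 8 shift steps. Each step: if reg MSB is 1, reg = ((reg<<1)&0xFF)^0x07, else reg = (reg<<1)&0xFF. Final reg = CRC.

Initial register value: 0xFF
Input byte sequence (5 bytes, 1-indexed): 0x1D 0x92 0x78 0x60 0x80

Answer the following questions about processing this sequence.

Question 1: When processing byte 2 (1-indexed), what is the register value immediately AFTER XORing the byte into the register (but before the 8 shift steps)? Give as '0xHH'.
Answer: 0x32

Derivation:
Register before byte 2: 0xA0
Byte 2: 0x92
0xA0 XOR 0x92 = 0x32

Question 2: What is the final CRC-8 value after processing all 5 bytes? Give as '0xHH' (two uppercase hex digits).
After byte 1 (0x1D): reg=0xA0
After byte 2 (0x92): reg=0x9E
After byte 3 (0x78): reg=0xBC
After byte 4 (0x60): reg=0x1A
After byte 5 (0x80): reg=0xCF

Answer: 0xCF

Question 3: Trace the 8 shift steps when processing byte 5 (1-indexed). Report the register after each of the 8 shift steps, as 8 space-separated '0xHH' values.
After byte 1 (0x1D): reg=0xA0
After byte 2 (0x92): reg=0x9E
After byte 3 (0x78): reg=0xBC
After byte 4 (0x60): reg=0x1A
Register before byte 5: 0x1A
After XOR with byte 0x80: 0x9A

Answer: 0x33 0x66 0xCC 0x9F 0x39 0x72 0xE4 0xCF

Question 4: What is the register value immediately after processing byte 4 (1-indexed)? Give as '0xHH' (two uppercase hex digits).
After byte 1 (0x1D): reg=0xA0
After byte 2 (0x92): reg=0x9E
After byte 3 (0x78): reg=0xBC
After byte 4 (0x60): reg=0x1A

Answer: 0x1A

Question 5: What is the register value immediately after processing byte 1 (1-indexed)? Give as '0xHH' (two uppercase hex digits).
After byte 1 (0x1D): reg=0xA0

Answer: 0xA0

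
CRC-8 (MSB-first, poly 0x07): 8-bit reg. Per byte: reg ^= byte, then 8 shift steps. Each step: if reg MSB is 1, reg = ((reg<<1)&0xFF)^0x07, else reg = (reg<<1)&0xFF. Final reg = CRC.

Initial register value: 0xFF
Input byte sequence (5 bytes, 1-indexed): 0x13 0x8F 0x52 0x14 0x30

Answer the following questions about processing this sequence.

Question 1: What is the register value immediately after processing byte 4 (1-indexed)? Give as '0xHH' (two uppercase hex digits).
After byte 1 (0x13): reg=0x8A
After byte 2 (0x8F): reg=0x1B
After byte 3 (0x52): reg=0xF8
After byte 4 (0x14): reg=0x8A

Answer: 0x8A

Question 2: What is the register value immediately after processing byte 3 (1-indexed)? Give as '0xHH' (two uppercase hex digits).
Answer: 0xF8

Derivation:
After byte 1 (0x13): reg=0x8A
After byte 2 (0x8F): reg=0x1B
After byte 3 (0x52): reg=0xF8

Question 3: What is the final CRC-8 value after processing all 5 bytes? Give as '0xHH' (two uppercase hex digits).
Answer: 0x2F

Derivation:
After byte 1 (0x13): reg=0x8A
After byte 2 (0x8F): reg=0x1B
After byte 3 (0x52): reg=0xF8
After byte 4 (0x14): reg=0x8A
After byte 5 (0x30): reg=0x2F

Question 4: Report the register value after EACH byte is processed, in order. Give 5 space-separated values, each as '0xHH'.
0x8A 0x1B 0xF8 0x8A 0x2F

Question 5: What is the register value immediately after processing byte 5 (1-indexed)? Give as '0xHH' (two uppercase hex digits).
After byte 1 (0x13): reg=0x8A
After byte 2 (0x8F): reg=0x1B
After byte 3 (0x52): reg=0xF8
After byte 4 (0x14): reg=0x8A
After byte 5 (0x30): reg=0x2F

Answer: 0x2F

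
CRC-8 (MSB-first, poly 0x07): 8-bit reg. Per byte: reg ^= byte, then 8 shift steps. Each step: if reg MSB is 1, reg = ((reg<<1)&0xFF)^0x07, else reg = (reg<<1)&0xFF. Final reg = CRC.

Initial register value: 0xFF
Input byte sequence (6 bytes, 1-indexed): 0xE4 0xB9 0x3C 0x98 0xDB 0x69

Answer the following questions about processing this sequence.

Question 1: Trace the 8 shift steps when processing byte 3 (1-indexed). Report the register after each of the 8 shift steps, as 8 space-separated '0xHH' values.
After byte 1 (0xE4): reg=0x41
After byte 2 (0xB9): reg=0xE6
Register before byte 3: 0xE6
After XOR with byte 0x3C: 0xDA

Answer: 0xB3 0x61 0xC2 0x83 0x01 0x02 0x04 0x08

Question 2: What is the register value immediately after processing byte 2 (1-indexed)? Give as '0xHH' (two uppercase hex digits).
After byte 1 (0xE4): reg=0x41
After byte 2 (0xB9): reg=0xE6

Answer: 0xE6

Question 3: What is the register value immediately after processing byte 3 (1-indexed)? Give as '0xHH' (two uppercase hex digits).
Answer: 0x08

Derivation:
After byte 1 (0xE4): reg=0x41
After byte 2 (0xB9): reg=0xE6
After byte 3 (0x3C): reg=0x08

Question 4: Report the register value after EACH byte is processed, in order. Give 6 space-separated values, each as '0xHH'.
0x41 0xE6 0x08 0xF9 0xEE 0x9C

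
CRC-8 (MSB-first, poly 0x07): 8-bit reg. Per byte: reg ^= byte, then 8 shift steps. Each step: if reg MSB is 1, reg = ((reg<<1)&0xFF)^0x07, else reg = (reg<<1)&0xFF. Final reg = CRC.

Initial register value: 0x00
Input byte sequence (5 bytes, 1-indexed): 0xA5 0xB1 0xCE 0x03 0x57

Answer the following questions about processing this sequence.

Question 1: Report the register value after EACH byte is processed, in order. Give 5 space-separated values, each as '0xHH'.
0x72 0x47 0xB6 0x02 0xAC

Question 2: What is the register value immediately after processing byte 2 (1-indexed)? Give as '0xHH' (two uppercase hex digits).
After byte 1 (0xA5): reg=0x72
After byte 2 (0xB1): reg=0x47

Answer: 0x47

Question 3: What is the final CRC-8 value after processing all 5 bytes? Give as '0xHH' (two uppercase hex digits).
Answer: 0xAC

Derivation:
After byte 1 (0xA5): reg=0x72
After byte 2 (0xB1): reg=0x47
After byte 3 (0xCE): reg=0xB6
After byte 4 (0x03): reg=0x02
After byte 5 (0x57): reg=0xAC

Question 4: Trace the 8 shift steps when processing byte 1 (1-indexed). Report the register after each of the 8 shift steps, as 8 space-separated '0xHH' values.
Register before byte 1: 0x00
After XOR with byte 0xA5: 0xA5

Answer: 0x4D 0x9A 0x33 0x66 0xCC 0x9F 0x39 0x72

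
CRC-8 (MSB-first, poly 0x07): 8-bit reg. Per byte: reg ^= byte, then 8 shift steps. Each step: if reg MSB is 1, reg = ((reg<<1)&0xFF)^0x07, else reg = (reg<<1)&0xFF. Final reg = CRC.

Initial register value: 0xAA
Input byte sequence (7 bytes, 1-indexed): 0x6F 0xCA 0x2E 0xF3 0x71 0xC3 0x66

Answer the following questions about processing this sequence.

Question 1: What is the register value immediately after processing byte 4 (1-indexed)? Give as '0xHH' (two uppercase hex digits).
Answer: 0x41

Derivation:
After byte 1 (0x6F): reg=0x55
After byte 2 (0xCA): reg=0xD4
After byte 3 (0x2E): reg=0xE8
After byte 4 (0xF3): reg=0x41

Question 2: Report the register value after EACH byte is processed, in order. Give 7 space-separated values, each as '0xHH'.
0x55 0xD4 0xE8 0x41 0x90 0xBE 0x06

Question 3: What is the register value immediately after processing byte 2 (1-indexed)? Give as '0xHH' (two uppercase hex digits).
Answer: 0xD4

Derivation:
After byte 1 (0x6F): reg=0x55
After byte 2 (0xCA): reg=0xD4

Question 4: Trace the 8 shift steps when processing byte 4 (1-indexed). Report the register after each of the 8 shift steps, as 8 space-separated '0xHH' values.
Answer: 0x36 0x6C 0xD8 0xB7 0x69 0xD2 0xA3 0x41

Derivation:
After byte 1 (0x6F): reg=0x55
After byte 2 (0xCA): reg=0xD4
After byte 3 (0x2E): reg=0xE8
Register before byte 4: 0xE8
After XOR with byte 0xF3: 0x1B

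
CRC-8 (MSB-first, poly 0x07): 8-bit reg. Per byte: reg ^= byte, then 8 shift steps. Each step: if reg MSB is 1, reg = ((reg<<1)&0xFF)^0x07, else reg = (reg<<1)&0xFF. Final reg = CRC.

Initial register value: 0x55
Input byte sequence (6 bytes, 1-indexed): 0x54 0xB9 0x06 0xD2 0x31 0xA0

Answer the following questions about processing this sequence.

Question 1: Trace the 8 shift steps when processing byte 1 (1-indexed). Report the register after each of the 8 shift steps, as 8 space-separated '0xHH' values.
Register before byte 1: 0x55
After XOR with byte 0x54: 0x01

Answer: 0x02 0x04 0x08 0x10 0x20 0x40 0x80 0x07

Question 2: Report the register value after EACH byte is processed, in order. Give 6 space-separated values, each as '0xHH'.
0x07 0x33 0x8B 0x88 0x26 0x9B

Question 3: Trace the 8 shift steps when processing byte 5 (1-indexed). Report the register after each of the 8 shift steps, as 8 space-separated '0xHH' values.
Answer: 0x75 0xEA 0xD3 0xA1 0x45 0x8A 0x13 0x26

Derivation:
After byte 1 (0x54): reg=0x07
After byte 2 (0xB9): reg=0x33
After byte 3 (0x06): reg=0x8B
After byte 4 (0xD2): reg=0x88
Register before byte 5: 0x88
After XOR with byte 0x31: 0xB9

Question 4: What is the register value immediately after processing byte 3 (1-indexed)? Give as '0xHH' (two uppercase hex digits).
After byte 1 (0x54): reg=0x07
After byte 2 (0xB9): reg=0x33
After byte 3 (0x06): reg=0x8B

Answer: 0x8B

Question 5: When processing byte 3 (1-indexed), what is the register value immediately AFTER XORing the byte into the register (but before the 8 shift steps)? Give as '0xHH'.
Answer: 0x35

Derivation:
Register before byte 3: 0x33
Byte 3: 0x06
0x33 XOR 0x06 = 0x35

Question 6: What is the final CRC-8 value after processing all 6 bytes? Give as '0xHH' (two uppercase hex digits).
Answer: 0x9B

Derivation:
After byte 1 (0x54): reg=0x07
After byte 2 (0xB9): reg=0x33
After byte 3 (0x06): reg=0x8B
After byte 4 (0xD2): reg=0x88
After byte 5 (0x31): reg=0x26
After byte 6 (0xA0): reg=0x9B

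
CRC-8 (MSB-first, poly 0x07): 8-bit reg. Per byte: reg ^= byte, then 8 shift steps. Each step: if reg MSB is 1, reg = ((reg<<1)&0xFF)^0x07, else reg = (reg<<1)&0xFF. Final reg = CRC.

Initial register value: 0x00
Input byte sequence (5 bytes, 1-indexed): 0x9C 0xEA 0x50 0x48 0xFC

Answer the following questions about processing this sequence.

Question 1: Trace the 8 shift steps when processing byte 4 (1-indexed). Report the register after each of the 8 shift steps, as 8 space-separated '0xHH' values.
Answer: 0xDA 0xB3 0x61 0xC2 0x83 0x01 0x02 0x04

Derivation:
After byte 1 (0x9C): reg=0xDD
After byte 2 (0xEA): reg=0x85
After byte 3 (0x50): reg=0x25
Register before byte 4: 0x25
After XOR with byte 0x48: 0x6D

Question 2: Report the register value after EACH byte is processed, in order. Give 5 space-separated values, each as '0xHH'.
0xDD 0x85 0x25 0x04 0xE6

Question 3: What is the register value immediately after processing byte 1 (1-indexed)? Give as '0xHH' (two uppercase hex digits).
After byte 1 (0x9C): reg=0xDD

Answer: 0xDD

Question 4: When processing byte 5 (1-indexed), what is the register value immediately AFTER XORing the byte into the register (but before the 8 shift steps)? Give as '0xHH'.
Answer: 0xF8

Derivation:
Register before byte 5: 0x04
Byte 5: 0xFC
0x04 XOR 0xFC = 0xF8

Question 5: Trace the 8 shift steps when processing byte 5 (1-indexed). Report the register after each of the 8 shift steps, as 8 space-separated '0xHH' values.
After byte 1 (0x9C): reg=0xDD
After byte 2 (0xEA): reg=0x85
After byte 3 (0x50): reg=0x25
After byte 4 (0x48): reg=0x04
Register before byte 5: 0x04
After XOR with byte 0xFC: 0xF8

Answer: 0xF7 0xE9 0xD5 0xAD 0x5D 0xBA 0x73 0xE6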